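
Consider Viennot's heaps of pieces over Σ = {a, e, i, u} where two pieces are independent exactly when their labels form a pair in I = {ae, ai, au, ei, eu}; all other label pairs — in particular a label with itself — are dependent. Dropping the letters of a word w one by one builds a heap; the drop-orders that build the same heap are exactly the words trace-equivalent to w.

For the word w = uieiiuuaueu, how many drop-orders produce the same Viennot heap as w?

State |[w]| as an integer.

495

piece 0:u — minimal
piece 1:i rests on {0:u}
piece 2:e — minimal
piece 3:i rests on {1:i}
piece 4:i rests on {3:i}
piece 5:u rests on {4:i}
piece 6:u rests on {5:u}
piece 7:a — minimal
piece 8:u rests on {6:u}
piece 9:e rests on {2:e}
piece 10:u rests on {8:u}
minimal pieces: {0:u, 2:e, 7:a}
ways to finish when only these pieces remain (= sum over removing one remaining piece with nothing left below it):
  1 left: {7}→1  {9}→1  {10}→1
  2 left: {2,9}→1  {7,9}→2  {7,10}→2  {8,10}→1  {9,10}→2
  3 left: {2,7,9}→3  {2,9,10}→3  {6,8,10}→1  {7,8,10}→3  {7,9,10}→6  {8,9,10}→3
  4 left: {2,7,9,10}→12  {2,8,9,10}→6  {5,6,8,10}→1  {6,7,8,10}→4  {6,8,9,10}→4  {7,8,9,10}→12
  5 left: {2,6,8,9,10}→10  {2,7,8,9,10}→30  {4,5,6,8,10}→1  {5,6,7,8,10}→5  {5,6,8,9,10}→5  {6,7,8,9,10}→20
  6 left: {2,5,6,8,9,10}→15  {2,6,7,8,9,10}→60  {3,4,5,6,8,10}→1  {4,5,6,7,8,10}→6  {4,5,6,8,9,10}→6  {5,6,7,8,9,10}→30
  7 left: {1,3,4,5,6,8,10}→1  {2,4,5,6,8,9,10}→21  {2,5,6,7,8,9,10}→105  {3,4,5,6,7,8,10}→7  {3,4,5,6,8,9,10}→7  {4,5,6,7,8,9,10}→42
  8 left: {0,1,3,4,5,6,8,10}→1  {1,3,4,5,6,7,8,10}→8  {1,3,4,5,6,8,9,10}→8  {2,3,4,5,6,8,9,10}→28  {2,4,5,6,7,8,9,10}→168  {3,4,5,6,7,8,9,10}→56
  9 left: {0,1,3,4,5,6,7,8,10}→9  {0,1,3,4,5,6,8,9,10}→9  {1,2,3,4,5,6,8,9,10}→36  {1,3,4,5,6,7,8,9,10}→72  {2,3,4,5,6,7,8,9,10}→252
  placing 0:u first → 360 extensions
  placing 2:e first → 90 extensions
  placing 7:a first → 45 extensions
total linear extensions = 495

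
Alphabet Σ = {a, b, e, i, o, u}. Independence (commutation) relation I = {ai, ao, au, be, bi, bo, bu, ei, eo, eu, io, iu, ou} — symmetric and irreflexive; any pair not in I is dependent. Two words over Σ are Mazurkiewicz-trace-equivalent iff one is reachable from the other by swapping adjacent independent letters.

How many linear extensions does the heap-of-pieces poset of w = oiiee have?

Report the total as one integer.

#0=o has no predecessor
#1=i has no predecessor
#2=i depends on [1:i]
#3=e has no predecessor
#4=e depends on [3:e]
sources: [0:o, 1:i, 3:e]
N(rest) = Σ N(rest − s) over sources s of rest; N(one piece) = 1:
  size 1 → [0]=1  [2]=1  [4]=1
  size 2 → [0,2]=2  [0,4]=2  [1,2]=1  [2,4]=2  [3,4]=1
  size 3 → [0,1,2]=3  [0,2,4]=6  [0,3,4]=3  [1,2,4]=3  [2,3,4]=3
  first=0(o) contributes 6
  first=1(i) contributes 12
  first=3(e) contributes 12
|[w]| = 30

30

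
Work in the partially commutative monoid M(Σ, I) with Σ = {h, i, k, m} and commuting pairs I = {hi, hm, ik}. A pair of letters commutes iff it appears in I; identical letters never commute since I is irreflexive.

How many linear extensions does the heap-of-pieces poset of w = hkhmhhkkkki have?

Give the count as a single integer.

26

0(h) covers ∅
1(k) covers 0:h
2(h) covers 1:k
3(m) covers 1:k
4(h) covers 2:h
5(h) covers 4:h
6(k) covers 3:m, 5:h
7(k) covers 6:k
8(k) covers 7:k
9(k) covers 8:k
10(i) covers 3:m
floor of heap: 0:h
completions by unplaced set U, small U first (add the entries for U minus each lowest piece of U):
  |U|=1: {9}:1  {10}:1
  |U|=2: {8,9}:1  {9,10}:2
  |U|=3: {7,8,9}:1  {8,9,10}:3
  |U|=4: {6,7,8,9}:1  {7,8,9,10}:4
  |U|=5: {5,6,7,8,9}:1  {6,7,8,9,10}:5
  |U|=6: {3,6,7,8,9,10}:5  {4,5,6,7,8,9}:1  {5,6,7,8,9,10}:6
  |U|=7: {2,4,5,6,7,8,9}:1  {3,5,6,7,8,9,10}:11  {4,5,6,7,8,9,10}:7
  |U|=8: {2,4,5,6,7,8,9,10}:8  {3,4,5,6,7,8,9,10}:18
  |U|=9: {2,3,4,5,6,7,8,9,10}:26
  start at 0(h): 26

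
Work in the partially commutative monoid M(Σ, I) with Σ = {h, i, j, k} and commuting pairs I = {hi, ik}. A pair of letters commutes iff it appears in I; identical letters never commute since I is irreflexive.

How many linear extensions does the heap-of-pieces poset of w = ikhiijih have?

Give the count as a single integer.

20

drop 0:i onto floor
drop 1:k onto floor
drop 2:h onto {1:k}
drop 3:i onto {0:i}
drop 4:i onto {3:i}
drop 5:j onto {2:h, 4:i}
drop 6:i onto {5:j}
drop 7:h onto {5:j}
ground layer = {0:i, 1:k}
drop-orders for the pieces not yet dropped (sum over which currently-grounded one goes next):
  1 to go: {6} 1  {7} 1
  2 to go: {6,7} 2
  3 to go: {5,6,7} 2
  4 to go: {2,5,6,7} 2  {4,5,6,7} 2
  5 to go: {1,2,5,6,7} 2  {2,4,5,6,7} 4  {3,4,5,6,7} 2
  6 to go: {0,3,4,5,6,7} 2  {1,2,4,5,6,7} 6  {2,3,4,5,6,7} 6
  if 0:i drops first: 12 orders
  if 1:k drops first: 8 orders
heap linearizations: 20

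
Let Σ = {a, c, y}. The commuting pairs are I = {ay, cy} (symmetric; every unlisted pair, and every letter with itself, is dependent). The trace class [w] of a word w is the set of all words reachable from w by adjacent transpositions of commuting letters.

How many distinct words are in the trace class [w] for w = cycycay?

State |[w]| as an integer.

35

#0=c has no predecessor
#1=y has no predecessor
#2=c depends on [0:c]
#3=y depends on [1:y]
#4=c depends on [2:c]
#5=a depends on [4:c]
#6=y depends on [3:y]
sources: [0:c, 1:y]
N(rest) = Σ N(rest − s) over sources s of rest; N(one piece) = 1:
  size 1 → [5]=1  [6]=1
  size 2 → [3,6]=1  [4,5]=1  [5,6]=2
  size 3 → [1,3,6]=1  [2,4,5]=1  [3,5,6]=3  [4,5,6]=3
  size 4 → [0,2,4,5]=1  [1,3,5,6]=4  [2,4,5,6]=4  [3,4,5,6]=6
  size 5 → [0,2,4,5,6]=5  [1,3,4,5,6]=10  [2,3,4,5,6]=10
  first=0(c) contributes 20
  first=1(y) contributes 15
|[w]| = 35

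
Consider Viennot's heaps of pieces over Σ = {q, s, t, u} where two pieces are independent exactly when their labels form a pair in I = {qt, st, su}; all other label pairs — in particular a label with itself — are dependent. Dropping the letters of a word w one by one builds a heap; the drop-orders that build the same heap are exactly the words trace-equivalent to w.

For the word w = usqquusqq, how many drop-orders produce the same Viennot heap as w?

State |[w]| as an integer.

0(u) covers ∅
1(s) covers ∅
2(q) covers 0:u, 1:s
3(q) covers 2:q
4(u) covers 3:q
5(u) covers 4:u
6(s) covers 3:q
7(q) covers 5:u, 6:s
8(q) covers 7:q
floor of heap: 0:u, 1:s
completions by unplaced set U, small U first (add the entries for U minus each lowest piece of U):
  |U|=1: {8}:1
  |U|=2: {7,8}:1
  |U|=3: {5,7,8}:1  {6,7,8}:1
  |U|=4: {4,5,7,8}:1  {5,6,7,8}:2
  |U|=5: {4,5,6,7,8}:3
  |U|=6: {3,4,5,6,7,8}:3
  |U|=7: {2,3,4,5,6,7,8}:3
  start at 0(u): 3
  start at 1(s): 3
sum over floor = 6

6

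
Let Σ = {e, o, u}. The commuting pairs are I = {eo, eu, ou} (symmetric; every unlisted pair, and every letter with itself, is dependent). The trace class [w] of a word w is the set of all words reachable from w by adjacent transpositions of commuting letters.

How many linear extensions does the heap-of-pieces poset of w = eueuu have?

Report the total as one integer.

piece 0:e — minimal
piece 1:u — minimal
piece 2:e rests on {0:e}
piece 3:u rests on {1:u}
piece 4:u rests on {3:u}
minimal pieces: {0:e, 1:u}
ways to finish when only these pieces remain (= sum over removing one remaining piece with nothing left below it):
  1 left: {2}→1  {4}→1
  2 left: {0,2}→1  {2,4}→2  {3,4}→1
  3 left: {0,2,4}→3  {1,3,4}→1  {2,3,4}→3
  placing 0:e first → 4 extensions
  placing 1:u first → 6 extensions
total linear extensions = 10

10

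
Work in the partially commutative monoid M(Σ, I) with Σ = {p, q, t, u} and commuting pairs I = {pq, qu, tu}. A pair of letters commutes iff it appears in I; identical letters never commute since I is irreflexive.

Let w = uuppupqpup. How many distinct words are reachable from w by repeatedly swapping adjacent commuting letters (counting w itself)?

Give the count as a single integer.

10

piece 0:u — minimal
piece 1:u rests on {0:u}
piece 2:p rests on {1:u}
piece 3:p rests on {2:p}
piece 4:u rests on {3:p}
piece 5:p rests on {4:u}
piece 6:q — minimal
piece 7:p rests on {5:p}
piece 8:u rests on {7:p}
piece 9:p rests on {8:u}
minimal pieces: {0:u, 6:q}
ways to finish when only these pieces remain (= sum over removing one remaining piece with nothing left below it):
  1 left: {6}→1  {9}→1
  2 left: {6,9}→2  {8,9}→1
  3 left: {6,8,9}→3  {7,8,9}→1
  4 left: {5,7,8,9}→1  {6,7,8,9}→4
  5 left: {4,5,7,8,9}→1  {5,6,7,8,9}→5
  6 left: {3,4,5,7,8,9}→1  {4,5,6,7,8,9}→6
  7 left: {2,3,4,5,7,8,9}→1  {3,4,5,6,7,8,9}→7
  8 left: {1,2,3,4,5,7,8,9}→1  {2,3,4,5,6,7,8,9}→8
  placing 0:u first → 9 extensions
  placing 6:q first → 1 extensions
total linear extensions = 10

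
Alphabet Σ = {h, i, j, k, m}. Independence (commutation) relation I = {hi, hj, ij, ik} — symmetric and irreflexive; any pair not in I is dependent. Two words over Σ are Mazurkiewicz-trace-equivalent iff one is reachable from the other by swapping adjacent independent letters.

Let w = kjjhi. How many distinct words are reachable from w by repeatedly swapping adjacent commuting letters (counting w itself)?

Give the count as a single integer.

#0=k has no predecessor
#1=j depends on [0:k]
#2=j depends on [1:j]
#3=h depends on [0:k]
#4=i has no predecessor
sources: [0:k, 4:i]
N(rest) = Σ N(rest − s) over sources s of rest; N(one piece) = 1:
  size 1 → [2]=1  [3]=1  [4]=1
  size 2 → [1,2]=1  [2,3]=2  [2,4]=2  [3,4]=2
  size 3 → [1,2,3]=3  [1,2,4]=3  [2,3,4]=6
  first=0(k) contributes 12
  first=4(i) contributes 3
|[w]| = 15

15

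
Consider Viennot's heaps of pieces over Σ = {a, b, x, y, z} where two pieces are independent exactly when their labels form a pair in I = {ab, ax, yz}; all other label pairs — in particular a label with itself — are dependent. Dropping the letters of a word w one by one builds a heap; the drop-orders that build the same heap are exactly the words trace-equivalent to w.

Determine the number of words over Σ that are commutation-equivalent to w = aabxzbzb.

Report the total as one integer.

#0=a has no predecessor
#1=a depends on [0:a]
#2=b has no predecessor
#3=x depends on [2:b]
#4=z depends on [1:a, 3:x]
#5=b depends on [4:z]
#6=z depends on [5:b]
#7=b depends on [6:z]
sources: [0:a, 2:b]
N(rest) = Σ N(rest − s) over sources s of rest; N(one piece) = 1:
  size 1 → [7]=1
  size 2 → [6,7]=1
  size 3 → [5,6,7]=1
  size 4 → [4,5,6,7]=1
  size 5 → [1,4,5,6,7]=1  [3,4,5,6,7]=1
  size 6 → [0,1,4,5,6,7]=1  [1,3,4,5,6,7]=2  [2,3,4,5,6,7]=1
  first=0(a) contributes 3
  first=2(b) contributes 3
|[w]| = 6

6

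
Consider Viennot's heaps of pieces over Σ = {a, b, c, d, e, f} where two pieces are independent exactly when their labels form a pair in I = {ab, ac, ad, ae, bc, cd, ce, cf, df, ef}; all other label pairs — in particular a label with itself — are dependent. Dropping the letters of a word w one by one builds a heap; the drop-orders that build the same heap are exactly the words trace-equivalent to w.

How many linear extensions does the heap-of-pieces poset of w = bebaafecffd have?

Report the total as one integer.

#0=b has no predecessor
#1=e depends on [0:b]
#2=b depends on [1:e]
#3=a has no predecessor
#4=a depends on [3:a]
#5=f depends on [2:b, 4:a]
#6=e depends on [2:b]
#7=c has no predecessor
#8=f depends on [5:f]
#9=f depends on [8:f]
#10=d depends on [6:e]
sources: [0:b, 3:a, 7:c]
N(rest) = Σ N(rest − s) over sources s of rest; N(one piece) = 1:
  size 1 → [7]=1  [9]=1  [10]=1
  size 2 → [6,10]=1  [7,9]=2  [7,10]=2  [8,9]=1  [9,10]=2
  size 3 → [5,8,9]=1  [6,7,10]=3  [6,9,10]=3  [7,8,9]=3  [7,9,10]=6  [8,9,10]=3
  size 4 → [4,5,8,9]=1  [5,7,8,9]=4  [5,8,9,10]=4  [6,7,9,10]=12  [6,8,9,10]=6  [7,8,9,10]=12
  size 5 → [3,4,5,8,9]=1  [4,5,7,8,9]=5  [4,5,8,9,10]=5  [5,6,8,9,10]=10  [5,7,8,9,10]=20  [6,7,8,9,10]=30
  size 6 → [2,5,6,8,9,10]=10  [3,4,5,7,8,9]=6  [3,4,5,8,9,10]=6  [4,5,6,8,9,10]=15  [4,5,7,8,9,10]=30  [5,6,7,8,9,10]=60
  size 7 → [1,2,5,6,8,9,10]=10  [2,4,5,6,8,9,10]=25  [2,5,6,7,8,9,10]=70  [3,4,5,6,8,9,10]=21  [3,4,5,7,8,9,10]=42  [4,5,6,7,8,9,10]=105
  size 8 → [0,1,2,5,6,8,9,10]=10  [1,2,4,5,6,8,9,10]=35  [1,2,5,6,7,8,9,10]=80  [2,3,4,5,6,8,9,10]=46  [2,4,5,6,7,8,9,10]=200  [3,4,5,6,7,8,9,10]=168
  size 9 → [0,1,2,4,5,6,8,9,10]=45  [0,1,2,5,6,7,8,9,10]=90  [1,2,3,4,5,6,8,9,10]=81  [1,2,4,5,6,7,8,9,10]=315  [2,3,4,5,6,7,8,9,10]=414
  first=0(b) contributes 810
  first=3(a) contributes 450
  first=7(c) contributes 126
|[w]| = 1386

1386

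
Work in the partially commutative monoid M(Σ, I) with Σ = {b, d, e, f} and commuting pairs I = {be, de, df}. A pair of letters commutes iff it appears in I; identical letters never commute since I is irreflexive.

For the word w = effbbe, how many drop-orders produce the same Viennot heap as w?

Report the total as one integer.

3

#0=e has no predecessor
#1=f depends on [0:e]
#2=f depends on [1:f]
#3=b depends on [2:f]
#4=b depends on [3:b]
#5=e depends on [2:f]
sources: [0:e]
N(rest) = Σ N(rest − s) over sources s of rest; N(one piece) = 1:
  size 1 → [4]=1  [5]=1
  size 2 → [3,4]=1  [4,5]=2
  size 3 → [3,4,5]=3
  size 4 → [2,3,4,5]=3
  first=0(e) contributes 3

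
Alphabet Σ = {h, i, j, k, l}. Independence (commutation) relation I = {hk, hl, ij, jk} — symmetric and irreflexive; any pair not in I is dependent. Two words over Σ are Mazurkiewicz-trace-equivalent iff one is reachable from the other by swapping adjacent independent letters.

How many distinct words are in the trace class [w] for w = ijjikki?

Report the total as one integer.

#0=i has no predecessor
#1=j has no predecessor
#2=j depends on [1:j]
#3=i depends on [0:i]
#4=k depends on [3:i]
#5=k depends on [4:k]
#6=i depends on [5:k]
sources: [0:i, 1:j]
N(rest) = Σ N(rest − s) over sources s of rest; N(one piece) = 1:
  size 1 → [2]=1  [6]=1
  size 2 → [1,2]=1  [2,6]=2  [5,6]=1
  size 3 → [1,2,6]=3  [2,5,6]=3  [4,5,6]=1
  size 4 → [1,2,5,6]=6  [2,4,5,6]=4  [3,4,5,6]=1
  size 5 → [0,3,4,5,6]=1  [1,2,4,5,6]=10  [2,3,4,5,6]=5
  first=0(i) contributes 15
  first=1(j) contributes 6
|[w]| = 21

21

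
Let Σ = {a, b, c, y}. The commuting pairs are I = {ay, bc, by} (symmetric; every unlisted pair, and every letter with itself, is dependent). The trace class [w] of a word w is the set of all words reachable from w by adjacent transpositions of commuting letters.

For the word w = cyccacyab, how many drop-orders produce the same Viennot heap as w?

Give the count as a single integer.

drop 0:c onto floor
drop 1:y onto {0:c}
drop 2:c onto {1:y}
drop 3:c onto {2:c}
drop 4:a onto {3:c}
drop 5:c onto {4:a}
drop 6:y onto {5:c}
drop 7:a onto {5:c}
drop 8:b onto {7:a}
ground layer = {0:c}
drop-orders for the pieces not yet dropped (sum over which currently-grounded one goes next):
  1 to go: {6} 1  {8} 1
  2 to go: {6,8} 2  {7,8} 1
  3 to go: {6,7,8} 3
  4 to go: {5,6,7,8} 3
  5 to go: {4,5,6,7,8} 3
  6 to go: {3,4,5,6,7,8} 3
  7 to go: {2,3,4,5,6,7,8} 3
  if 0:c drops first: 3 orders

3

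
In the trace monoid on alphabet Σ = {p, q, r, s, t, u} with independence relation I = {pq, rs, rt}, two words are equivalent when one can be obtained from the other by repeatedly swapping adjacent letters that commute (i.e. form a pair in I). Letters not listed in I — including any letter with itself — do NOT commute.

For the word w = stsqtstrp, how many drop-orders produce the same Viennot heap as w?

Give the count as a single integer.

#0=s has no predecessor
#1=t depends on [0:s]
#2=s depends on [1:t]
#3=q depends on [2:s]
#4=t depends on [3:q]
#5=s depends on [4:t]
#6=t depends on [5:s]
#7=r depends on [3:q]
#8=p depends on [6:t, 7:r]
sources: [0:s]
N(rest) = Σ N(rest − s) over sources s of rest; N(one piece) = 1:
  size 1 → [8]=1
  size 2 → [6,8]=1  [7,8]=1
  size 3 → [5,6,8]=1  [6,7,8]=2
  size 4 → [4,5,6,8]=1  [5,6,7,8]=3
  size 5 → [4,5,6,7,8]=4
  size 6 → [3,4,5,6,7,8]=4
  size 7 → [2,3,4,5,6,7,8]=4
  first=0(s) contributes 4

4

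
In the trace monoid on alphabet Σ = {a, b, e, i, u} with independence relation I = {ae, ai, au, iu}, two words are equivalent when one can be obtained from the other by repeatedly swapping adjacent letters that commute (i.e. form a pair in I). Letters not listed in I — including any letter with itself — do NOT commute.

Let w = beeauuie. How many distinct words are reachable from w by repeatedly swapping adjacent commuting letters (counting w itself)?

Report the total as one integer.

21

drop 0:b onto floor
drop 1:e onto {0:b}
drop 2:e onto {1:e}
drop 3:a onto {0:b}
drop 4:u onto {2:e}
drop 5:u onto {4:u}
drop 6:i onto {2:e}
drop 7:e onto {5:u, 6:i}
ground layer = {0:b}
drop-orders for the pieces not yet dropped (sum over which currently-grounded one goes next):
  1 to go: {3} 1  {7} 1
  2 to go: {3,7} 2  {5,7} 1  {6,7} 1
  3 to go: {3,5,7} 3  {3,6,7} 3  {4,5,7} 1  {5,6,7} 2
  4 to go: {3,4,5,7} 4  {3,5,6,7} 8  {4,5,6,7} 3
  5 to go: {2,4,5,6,7} 3  {3,4,5,6,7} 15
  6 to go: {1,2,4,5,6,7} 3  {2,3,4,5,6,7} 18
  if 0:b drops first: 21 orders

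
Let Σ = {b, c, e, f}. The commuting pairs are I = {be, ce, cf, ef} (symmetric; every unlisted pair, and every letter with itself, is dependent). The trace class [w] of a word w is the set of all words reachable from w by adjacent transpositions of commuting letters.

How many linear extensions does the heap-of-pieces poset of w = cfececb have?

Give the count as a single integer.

#0=c has no predecessor
#1=f has no predecessor
#2=e has no predecessor
#3=c depends on [0:c]
#4=e depends on [2:e]
#5=c depends on [3:c]
#6=b depends on [1:f, 5:c]
sources: [0:c, 1:f, 2:e]
N(rest) = Σ N(rest − s) over sources s of rest; N(one piece) = 1:
  size 1 → [4]=1  [6]=1
  size 2 → [1,6]=1  [2,4]=1  [4,6]=2  [5,6]=1
  size 3 → [1,4,6]=3  [1,5,6]=2  [2,4,6]=3  [3,5,6]=1  [4,5,6]=3
  size 4 → [0,3,5,6]=1  [1,2,4,6]=6  [1,3,5,6]=3  [1,4,5,6]=8  [2,4,5,6]=6  [3,4,5,6]=4
  size 5 → [0,1,3,5,6]=4  [0,3,4,5,6]=5  [1,2,4,5,6]=20  [1,3,4,5,6]=15  [2,3,4,5,6]=10
  first=0(c) contributes 45
  first=1(f) contributes 15
  first=2(e) contributes 24
|[w]| = 84

84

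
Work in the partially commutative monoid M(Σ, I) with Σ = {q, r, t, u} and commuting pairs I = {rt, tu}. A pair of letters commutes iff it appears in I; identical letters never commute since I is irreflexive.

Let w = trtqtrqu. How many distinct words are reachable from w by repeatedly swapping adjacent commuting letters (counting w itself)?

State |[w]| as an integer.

0(t) covers ∅
1(r) covers ∅
2(t) covers 0:t
3(q) covers 1:r, 2:t
4(t) covers 3:q
5(r) covers 3:q
6(q) covers 4:t, 5:r
7(u) covers 6:q
floor of heap: 0:t, 1:r
completions by unplaced set U, small U first (add the entries for U minus each lowest piece of U):
  |U|=1: {7}:1
  |U|=2: {6,7}:1
  |U|=3: {4,6,7}:1  {5,6,7}:1
  |U|=4: {4,5,6,7}:2
  |U|=5: {3,4,5,6,7}:2
  |U|=6: {1,3,4,5,6,7}:2  {2,3,4,5,6,7}:2
  start at 0(t): 4
  start at 1(r): 2
sum over floor = 6

6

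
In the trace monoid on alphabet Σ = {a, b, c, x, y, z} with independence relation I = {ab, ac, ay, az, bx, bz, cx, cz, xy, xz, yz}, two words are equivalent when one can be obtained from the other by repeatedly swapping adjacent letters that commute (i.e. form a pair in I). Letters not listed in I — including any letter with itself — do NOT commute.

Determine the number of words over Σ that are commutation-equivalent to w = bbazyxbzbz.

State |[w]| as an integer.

2520

0(b) covers ∅
1(b) covers 0:b
2(a) covers ∅
3(z) covers ∅
4(y) covers 1:b
5(x) covers 2:a
6(b) covers 4:y
7(z) covers 3:z
8(b) covers 6:b
9(z) covers 7:z
floor of heap: 0:b, 2:a, 3:z
completions by unplaced set U, small U first (add the entries for U minus each lowest piece of U):
  |U|=1: {5}:1  {8}:1  {9}:1
  |U|=2: {2,5}:1  {5,8}:2  {5,9}:2  {6,8}:1  {7,9}:1  {8,9}:2
  |U|=3: {2,5,8}:3  {2,5,9}:3  {3,7,9}:1  {4,6,8}:1  {5,6,8}:3  {5,7,9}:3  {5,8,9}:6  {6,8,9}:3  {7,8,9}:3
  |U|=4: {1,4,6,8}:1  {2,5,6,8}:6  {2,5,7,9}:6  {2,5,8,9}:12  {3,5,7,9}:4  {3,7,8,9}:4  {4,5,6,8}:4  {4,6,8,9}:4  {5,6,8,9}:12  {5,7,8,9}:12  {6,7,8,9}:6
  |U|=5: {0,1,4,6,8}:1  {1,4,5,6,8}:5  {1,4,6,8,9}:5  {2,3,5,7,9}:10  {2,4,5,6,8}:10  {2,5,6,8,9}:30  {2,5,7,8,9}:30  {3,5,7,8,9}:20  {3,6,7,8,9}:10  {4,5,6,8,9}:20  {4,6,7,8,9}:10  {5,6,7,8,9}:30
  |U|=6: {0,1,4,5,6,8}:6  {0,1,4,6,8,9}:6  {1,2,4,5,6,8}:15  {1,4,5,6,8,9}:30  {1,4,6,7,8,9}:15  {2,3,5,7,8,9}:60  {2,4,5,6,8,9}:60  {2,5,6,7,8,9}:90  {3,4,6,7,8,9}:20  {3,5,6,7,8,9}:60  {4,5,6,7,8,9}:60
  |U|=7: {0,1,2,4,5,6,8}:21  {0,1,4,5,6,8,9}:42  {0,1,4,6,7,8,9}:21  {1,2,4,5,6,8,9}:105  {1,3,4,6,7,8,9}:35  {1,4,5,6,7,8,9}:105  {2,3,5,6,7,8,9}:210  {2,4,5,6,7,8,9}:210  {3,4,5,6,7,8,9}:140
  |U|=8: {0,1,2,4,5,6,8,9}:168  {0,1,3,4,6,7,8,9}:56  {0,1,4,5,6,7,8,9}:168  {1,2,4,5,6,7,8,9}:420  {1,3,4,5,6,7,8,9}:280  {2,3,4,5,6,7,8,9}:560
  start at 0(b): 1260
  start at 2(a): 504
  start at 3(z): 756
sum over floor = 2520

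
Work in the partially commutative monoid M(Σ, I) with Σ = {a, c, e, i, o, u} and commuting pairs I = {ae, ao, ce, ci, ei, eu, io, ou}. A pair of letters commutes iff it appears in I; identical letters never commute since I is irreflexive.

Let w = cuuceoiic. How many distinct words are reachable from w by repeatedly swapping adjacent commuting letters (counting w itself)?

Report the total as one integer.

60

#0=c has no predecessor
#1=u depends on [0:c]
#2=u depends on [1:u]
#3=c depends on [2:u]
#4=e has no predecessor
#5=o depends on [3:c, 4:e]
#6=i depends on [2:u]
#7=i depends on [6:i]
#8=c depends on [5:o]
sources: [0:c, 4:e]
N(rest) = Σ N(rest − s) over sources s of rest; N(one piece) = 1:
  size 1 → [7]=1  [8]=1
  size 2 → [5,8]=1  [6,7]=1  [7,8]=2
  size 3 → [3,5,8]=1  [4,5,8]=1  [5,7,8]=3  [6,7,8]=3
  size 4 → [3,4,5,8]=2  [3,5,7,8]=4  [4,5,7,8]=4  [5,6,7,8]=6
  size 5 → [3,4,5,7,8]=10  [3,5,6,7,8]=10  [4,5,6,7,8]=10
  size 6 → [2,3,5,6,7,8]=10  [3,4,5,6,7,8]=30
  size 7 → [1,2,3,5,6,7,8]=10  [2,3,4,5,6,7,8]=40
  first=0(c) contributes 50
  first=4(e) contributes 10
|[w]| = 60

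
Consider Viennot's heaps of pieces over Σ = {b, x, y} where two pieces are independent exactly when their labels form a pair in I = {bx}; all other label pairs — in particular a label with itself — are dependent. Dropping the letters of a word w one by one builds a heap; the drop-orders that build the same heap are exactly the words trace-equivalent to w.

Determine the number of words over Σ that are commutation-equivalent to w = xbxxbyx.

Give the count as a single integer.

10

#0=x has no predecessor
#1=b has no predecessor
#2=x depends on [0:x]
#3=x depends on [2:x]
#4=b depends on [1:b]
#5=y depends on [3:x, 4:b]
#6=x depends on [5:y]
sources: [0:x, 1:b]
N(rest) = Σ N(rest − s) over sources s of rest; N(one piece) = 1:
  size 1 → [6]=1
  size 2 → [5,6]=1
  size 3 → [3,5,6]=1  [4,5,6]=1
  size 4 → [1,4,5,6]=1  [2,3,5,6]=1  [3,4,5,6]=2
  size 5 → [0,2,3,5,6]=1  [1,3,4,5,6]=3  [2,3,4,5,6]=3
  first=0(x) contributes 6
  first=1(b) contributes 4
|[w]| = 10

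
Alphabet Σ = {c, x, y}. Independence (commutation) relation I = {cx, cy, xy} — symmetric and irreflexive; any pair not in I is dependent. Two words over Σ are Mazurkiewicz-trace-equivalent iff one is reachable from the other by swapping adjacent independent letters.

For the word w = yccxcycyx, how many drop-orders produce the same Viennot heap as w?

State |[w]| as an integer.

0(y) covers ∅
1(c) covers ∅
2(c) covers 1:c
3(x) covers ∅
4(c) covers 2:c
5(y) covers 0:y
6(c) covers 4:c
7(y) covers 5:y
8(x) covers 3:x
floor of heap: 0:y, 1:c, 3:x
completions by unplaced set U, small U first (add the entries for U minus each lowest piece of U):
  |U|=1: {6}:1  {7}:1  {8}:1
  |U|=2: {3,8}:1  {4,6}:1  {5,7}:1  {6,7}:2  {6,8}:2  {7,8}:2
  |U|=3: {0,5,7}:1  {2,4,6}:1  {3,6,8}:3  {3,7,8}:3  {4,6,7}:3  {4,6,8}:3  {5,6,7}:3  {5,7,8}:3  {6,7,8}:6
  |U|=4: {0,5,6,7}:4  {0,5,7,8}:4  {1,2,4,6}:1  {2,4,6,7}:4  {2,4,6,8}:4  {3,4,6,8}:6  {3,5,7,8}:6  {3,6,7,8}:12  {4,5,6,7}:6  {4,6,7,8}:12  {5,6,7,8}:12
  |U|=5: {0,3,5,7,8}:10  {0,4,5,6,7}:10  {0,5,6,7,8}:20  {1,2,4,6,7}:5  {1,2,4,6,8}:5  {2,3,4,6,8}:10  {2,4,5,6,7}:10  {2,4,6,7,8}:20  {3,4,6,7,8}:30  {3,5,6,7,8}:30  {4,5,6,7,8}:30
  |U|=6: {0,2,4,5,6,7}:20  {0,3,5,6,7,8}:60  {0,4,5,6,7,8}:60  {1,2,3,4,6,8}:15  {1,2,4,5,6,7}:15  {1,2,4,6,7,8}:30  {2,3,4,6,7,8}:60  {2,4,5,6,7,8}:60  {3,4,5,6,7,8}:90
  |U|=7: {0,1,2,4,5,6,7}:35  {0,2,4,5,6,7,8}:140  {0,3,4,5,6,7,8}:210  {1,2,3,4,6,7,8}:105  {1,2,4,5,6,7,8}:105  {2,3,4,5,6,7,8}:210
  start at 0(y): 420
  start at 1(c): 560
  start at 3(x): 280
sum over floor = 1260

1260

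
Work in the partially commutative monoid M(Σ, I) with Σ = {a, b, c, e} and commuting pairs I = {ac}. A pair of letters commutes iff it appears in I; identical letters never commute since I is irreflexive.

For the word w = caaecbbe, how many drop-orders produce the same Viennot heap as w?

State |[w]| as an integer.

3

piece 0:c — minimal
piece 1:a — minimal
piece 2:a rests on {1:a}
piece 3:e rests on {0:c, 2:a}
piece 4:c rests on {3:e}
piece 5:b rests on {4:c}
piece 6:b rests on {5:b}
piece 7:e rests on {6:b}
minimal pieces: {0:c, 1:a}
ways to finish when only these pieces remain (= sum over removing one remaining piece with nothing left below it):
  1 left: {7}→1
  2 left: {6,7}→1
  3 left: {5,6,7}→1
  4 left: {4,5,6,7}→1
  5 left: {3,4,5,6,7}→1
  6 left: {0,3,4,5,6,7}→1  {2,3,4,5,6,7}→1
  placing 0:c first → 1 extensions
  placing 1:a first → 2 extensions
total linear extensions = 3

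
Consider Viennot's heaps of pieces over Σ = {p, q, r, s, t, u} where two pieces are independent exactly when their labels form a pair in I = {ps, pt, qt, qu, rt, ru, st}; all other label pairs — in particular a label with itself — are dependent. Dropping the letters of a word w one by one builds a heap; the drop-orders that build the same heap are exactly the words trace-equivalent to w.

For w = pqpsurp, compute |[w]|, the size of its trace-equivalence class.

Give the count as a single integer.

4

0(p) covers ∅
1(q) covers 0:p
2(p) covers 1:q
3(s) covers 1:q
4(u) covers 2:p, 3:s
5(r) covers 2:p, 3:s
6(p) covers 4:u, 5:r
floor of heap: 0:p
completions by unplaced set U, small U first (add the entries for U minus each lowest piece of U):
  |U|=1: {6}:1
  |U|=2: {4,6}:1  {5,6}:1
  |U|=3: {4,5,6}:2
  |U|=4: {2,4,5,6}:2  {3,4,5,6}:2
  |U|=5: {2,3,4,5,6}:4
  start at 0(p): 4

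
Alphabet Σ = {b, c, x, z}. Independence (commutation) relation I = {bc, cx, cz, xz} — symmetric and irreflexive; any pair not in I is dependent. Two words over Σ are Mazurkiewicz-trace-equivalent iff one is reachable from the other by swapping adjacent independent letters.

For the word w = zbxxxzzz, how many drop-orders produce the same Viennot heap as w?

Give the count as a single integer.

20

piece 0:z — minimal
piece 1:b rests on {0:z}
piece 2:x rests on {1:b}
piece 3:x rests on {2:x}
piece 4:x rests on {3:x}
piece 5:z rests on {1:b}
piece 6:z rests on {5:z}
piece 7:z rests on {6:z}
minimal pieces: {0:z}
ways to finish when only these pieces remain (= sum over removing one remaining piece with nothing left below it):
  1 left: {4}→1  {7}→1
  2 left: {3,4}→1  {4,7}→2  {6,7}→1
  3 left: {2,3,4}→1  {3,4,7}→3  {4,6,7}→3  {5,6,7}→1
  4 left: {2,3,4,7}→4  {3,4,6,7}→6  {4,5,6,7}→4
  5 left: {2,3,4,6,7}→10  {3,4,5,6,7}→10
  6 left: {2,3,4,5,6,7}→20
  placing 0:z first → 20 extensions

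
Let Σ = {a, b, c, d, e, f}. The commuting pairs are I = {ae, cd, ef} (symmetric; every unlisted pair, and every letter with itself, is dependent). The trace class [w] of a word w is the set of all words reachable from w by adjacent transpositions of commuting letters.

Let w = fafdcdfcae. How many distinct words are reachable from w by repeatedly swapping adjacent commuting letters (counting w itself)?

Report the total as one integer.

piece 0:f — minimal
piece 1:a rests on {0:f}
piece 2:f rests on {1:a}
piece 3:d rests on {2:f}
piece 4:c rests on {2:f}
piece 5:d rests on {3:d}
piece 6:f rests on {4:c, 5:d}
piece 7:c rests on {6:f}
piece 8:a rests on {7:c}
piece 9:e rests on {7:c}
minimal pieces: {0:f}
ways to finish when only these pieces remain (= sum over removing one remaining piece with nothing left below it):
  1 left: {8}→1  {9}→1
  2 left: {8,9}→2
  3 left: {7,8,9}→2
  4 left: {6,7,8,9}→2
  5 left: {4,6,7,8,9}→2  {5,6,7,8,9}→2
  6 left: {3,5,6,7,8,9}→2  {4,5,6,7,8,9}→4
  7 left: {3,4,5,6,7,8,9}→6
  8 left: {2,3,4,5,6,7,8,9}→6
  placing 0:f first → 6 extensions

6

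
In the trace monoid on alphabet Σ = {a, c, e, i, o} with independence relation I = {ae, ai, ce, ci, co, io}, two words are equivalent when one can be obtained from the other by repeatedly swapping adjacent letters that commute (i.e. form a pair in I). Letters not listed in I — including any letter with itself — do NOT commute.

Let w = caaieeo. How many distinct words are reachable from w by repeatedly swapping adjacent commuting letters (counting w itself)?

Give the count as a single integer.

20

#0=c has no predecessor
#1=a depends on [0:c]
#2=a depends on [1:a]
#3=i has no predecessor
#4=e depends on [3:i]
#5=e depends on [4:e]
#6=o depends on [2:a, 5:e]
sources: [0:c, 3:i]
N(rest) = Σ N(rest − s) over sources s of rest; N(one piece) = 1:
  size 1 → [6]=1
  size 2 → [2,6]=1  [5,6]=1
  size 3 → [1,2,6]=1  [2,5,6]=2  [4,5,6]=1
  size 4 → [0,1,2,6]=1  [1,2,5,6]=3  [2,4,5,6]=3  [3,4,5,6]=1
  size 5 → [0,1,2,5,6]=4  [1,2,4,5,6]=6  [2,3,4,5,6]=4
  first=0(c) contributes 10
  first=3(i) contributes 10
|[w]| = 20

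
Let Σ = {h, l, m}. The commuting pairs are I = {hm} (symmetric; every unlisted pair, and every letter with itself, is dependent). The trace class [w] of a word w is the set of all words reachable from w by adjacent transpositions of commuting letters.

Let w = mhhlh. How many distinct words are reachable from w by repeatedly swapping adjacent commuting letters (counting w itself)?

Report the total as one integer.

3

piece 0:m — minimal
piece 1:h — minimal
piece 2:h rests on {1:h}
piece 3:l rests on {0:m, 2:h}
piece 4:h rests on {3:l}
minimal pieces: {0:m, 1:h}
ways to finish when only these pieces remain (= sum over removing one remaining piece with nothing left below it):
  1 left: {4}→1
  2 left: {3,4}→1
  3 left: {0,3,4}→1  {2,3,4}→1
  placing 0:m first → 1 extensions
  placing 1:h first → 2 extensions
total linear extensions = 3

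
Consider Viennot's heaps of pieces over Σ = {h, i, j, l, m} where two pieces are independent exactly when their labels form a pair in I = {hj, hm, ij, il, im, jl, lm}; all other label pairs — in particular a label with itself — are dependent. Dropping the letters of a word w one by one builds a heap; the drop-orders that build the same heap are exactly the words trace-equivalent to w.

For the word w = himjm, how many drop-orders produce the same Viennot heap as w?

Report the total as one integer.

0(h) covers ∅
1(i) covers 0:h
2(m) covers ∅
3(j) covers 2:m
4(m) covers 3:j
floor of heap: 0:h, 2:m
completions by unplaced set U, small U first (add the entries for U minus each lowest piece of U):
  |U|=1: {1}:1  {4}:1
  |U|=2: {0,1}:1  {1,4}:2  {3,4}:1
  |U|=3: {0,1,4}:3  {1,3,4}:3  {2,3,4}:1
  start at 0(h): 4
  start at 2(m): 6
sum over floor = 10

10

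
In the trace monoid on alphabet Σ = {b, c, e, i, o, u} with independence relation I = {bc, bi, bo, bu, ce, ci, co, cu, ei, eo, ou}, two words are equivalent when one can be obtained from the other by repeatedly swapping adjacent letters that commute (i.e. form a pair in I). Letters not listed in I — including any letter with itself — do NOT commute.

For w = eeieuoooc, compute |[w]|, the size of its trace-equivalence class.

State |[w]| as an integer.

621

#0=e has no predecessor
#1=e depends on [0:e]
#2=i has no predecessor
#3=e depends on [1:e]
#4=u depends on [2:i, 3:e]
#5=o depends on [2:i]
#6=o depends on [5:o]
#7=o depends on [6:o]
#8=c has no predecessor
sources: [0:e, 2:i, 8:c]
N(rest) = Σ N(rest − s) over sources s of rest; N(one piece) = 1:
  size 1 → [4]=1  [7]=1  [8]=1
  size 2 → [3,4]=1  [4,7]=2  [4,8]=2  [6,7]=1  [7,8]=2
  size 3 → [1,3,4]=1  [3,4,7]=3  [3,4,8]=3  [4,6,7]=3  [4,7,8]=6  [5,6,7]=1  [6,7,8]=3
  size 4 → [0,1,3,4]=1  [1,3,4,7]=4  [1,3,4,8]=4  [3,4,6,7]=6  [3,4,7,8]=12  [4,5,6,7]=4  [4,6,7,8]=12  [5,6,7,8]=4
  size 5 → [0,1,3,4,7]=5  [0,1,3,4,8]=5  [1,3,4,6,7]=10  [1,3,4,7,8]=20  [2,4,5,6,7]=4  [3,4,5,6,7]=10  [3,4,6,7,8]=30  [4,5,6,7,8]=20
  size 6 → [0,1,3,4,6,7]=15  [0,1,3,4,7,8]=30  [1,3,4,5,6,7]=20  [1,3,4,6,7,8]=60  [2,3,4,5,6,7]=14  [2,4,5,6,7,8]=24  [3,4,5,6,7,8]=60
  size 7 → [0,1,3,4,5,6,7]=35  [0,1,3,4,6,7,8]=105  [1,2,3,4,5,6,7]=34  [1,3,4,5,6,7,8]=140  [2,3,4,5,6,7,8]=98
  first=0(e) contributes 272
  first=2(i) contributes 280
  first=8(c) contributes 69
|[w]| = 621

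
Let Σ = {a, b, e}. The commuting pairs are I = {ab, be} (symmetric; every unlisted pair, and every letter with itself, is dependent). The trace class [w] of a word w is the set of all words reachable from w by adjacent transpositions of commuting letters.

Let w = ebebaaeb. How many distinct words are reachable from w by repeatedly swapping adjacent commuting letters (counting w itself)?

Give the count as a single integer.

56

0(e) covers ∅
1(b) covers ∅
2(e) covers 0:e
3(b) covers 1:b
4(a) covers 2:e
5(a) covers 4:a
6(e) covers 5:a
7(b) covers 3:b
floor of heap: 0:e, 1:b
completions by unplaced set U, small U first (add the entries for U minus each lowest piece of U):
  |U|=1: {6}:1  {7}:1
  |U|=2: {3,7}:1  {5,6}:1  {6,7}:2
  |U|=3: {1,3,7}:1  {3,6,7}:3  {4,5,6}:1  {5,6,7}:3
  |U|=4: {1,3,6,7}:4  {2,4,5,6}:1  {3,5,6,7}:6  {4,5,6,7}:4
  |U|=5: {0,2,4,5,6}:1  {1,3,5,6,7}:10  {2,4,5,6,7}:5  {3,4,5,6,7}:10
  |U|=6: {0,2,4,5,6,7}:6  {1,3,4,5,6,7}:20  {2,3,4,5,6,7}:15
  start at 0(e): 35
  start at 1(b): 21
sum over floor = 56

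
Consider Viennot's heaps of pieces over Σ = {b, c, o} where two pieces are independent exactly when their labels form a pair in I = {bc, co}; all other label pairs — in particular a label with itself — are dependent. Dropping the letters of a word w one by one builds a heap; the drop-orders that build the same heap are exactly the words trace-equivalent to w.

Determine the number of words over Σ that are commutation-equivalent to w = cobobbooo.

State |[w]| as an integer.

0(c) covers ∅
1(o) covers ∅
2(b) covers 1:o
3(o) covers 2:b
4(b) covers 3:o
5(b) covers 4:b
6(o) covers 5:b
7(o) covers 6:o
8(o) covers 7:o
floor of heap: 0:c, 1:o
completions by unplaced set U, small U first (add the entries for U minus each lowest piece of U):
  |U|=1: {0}:1  {8}:1
  |U|=2: {0,8}:2  {7,8}:1
  |U|=3: {0,7,8}:3  {6,7,8}:1
  |U|=4: {0,6,7,8}:4  {5,6,7,8}:1
  |U|=5: {0,5,6,7,8}:5  {4,5,6,7,8}:1
  |U|=6: {0,4,5,6,7,8}:6  {3,4,5,6,7,8}:1
  |U|=7: {0,3,4,5,6,7,8}:7  {2,3,4,5,6,7,8}:1
  start at 0(c): 1
  start at 1(o): 8
sum over floor = 9

9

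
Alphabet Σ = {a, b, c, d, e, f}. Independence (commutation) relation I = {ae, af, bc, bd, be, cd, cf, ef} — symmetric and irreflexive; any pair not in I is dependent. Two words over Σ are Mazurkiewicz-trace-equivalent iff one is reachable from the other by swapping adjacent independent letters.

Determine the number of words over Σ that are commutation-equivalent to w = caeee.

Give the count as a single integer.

4

0(c) covers ∅
1(a) covers 0:c
2(e) covers 0:c
3(e) covers 2:e
4(e) covers 3:e
floor of heap: 0:c
completions by unplaced set U, small U first (add the entries for U minus each lowest piece of U):
  |U|=1: {1}:1  {4}:1
  |U|=2: {1,4}:2  {3,4}:1
  |U|=3: {1,3,4}:3  {2,3,4}:1
  start at 0(c): 4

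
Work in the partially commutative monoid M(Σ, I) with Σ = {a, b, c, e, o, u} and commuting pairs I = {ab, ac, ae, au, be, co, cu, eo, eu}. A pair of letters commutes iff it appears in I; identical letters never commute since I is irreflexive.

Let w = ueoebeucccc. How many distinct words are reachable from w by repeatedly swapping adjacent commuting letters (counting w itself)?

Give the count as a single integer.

0(u) covers ∅
1(e) covers ∅
2(o) covers 0:u
3(e) covers 1:e
4(b) covers 2:o
5(e) covers 3:e
6(u) covers 4:b
7(c) covers 4:b, 5:e
8(c) covers 7:c
9(c) covers 8:c
10(c) covers 9:c
floor of heap: 0:u, 1:e
completions by unplaced set U, small U first (add the entries for U minus each lowest piece of U):
  |U|=1: {6}:1  {10}:1
  |U|=2: {6,10}:2  {9,10}:1
  |U|=3: {6,9,10}:3  {8,9,10}:1
  |U|=4: {6,8,9,10}:4  {7,8,9,10}:1
  |U|=5: {5,7,8,9,10}:1  {6,7,8,9,10}:5
  |U|=6: {3,5,7,8,9,10}:1  {4,6,7,8,9,10}:5  {5,6,7,8,9,10}:6
  |U|=7: {1,3,5,7,8,9,10}:1  {2,4,6,7,8,9,10}:5  {3,5,6,7,8,9,10}:7  {4,5,6,7,8,9,10}:11
  |U|=8: {0,2,4,6,7,8,9,10}:5  {1,3,5,6,7,8,9,10}:8  {2,4,5,6,7,8,9,10}:16  {3,4,5,6,7,8,9,10}:18
  |U|=9: {0,2,4,5,6,7,8,9,10}:21  {1,3,4,5,6,7,8,9,10}:26  {2,3,4,5,6,7,8,9,10}:34
  start at 0(u): 60
  start at 1(e): 55
sum over floor = 115

115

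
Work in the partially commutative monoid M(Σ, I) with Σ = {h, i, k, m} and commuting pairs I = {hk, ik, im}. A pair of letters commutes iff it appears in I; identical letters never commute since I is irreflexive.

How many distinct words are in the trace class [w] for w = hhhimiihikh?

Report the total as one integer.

0(h) covers ∅
1(h) covers 0:h
2(h) covers 1:h
3(i) covers 2:h
4(m) covers 2:h
5(i) covers 3:i
6(i) covers 5:i
7(h) covers 4:m, 6:i
8(i) covers 7:h
9(k) covers 4:m
10(h) covers 8:i
floor of heap: 0:h
completions by unplaced set U, small U first (add the entries for U minus each lowest piece of U):
  |U|=1: {9}:1  {10}:1
  |U|=2: {8,10}:1  {9,10}:2
  |U|=3: {7,8,10}:1  {8,9,10}:3
  |U|=4: {6,7,8,10}:1  {7,8,9,10}:4
  |U|=5: {4,7,8,9,10}:4  {5,6,7,8,10}:1  {6,7,8,9,10}:5
  |U|=6: {3,5,6,7,8,10}:1  {4,6,7,8,9,10}:9  {5,6,7,8,9,10}:6
  |U|=7: {3,5,6,7,8,9,10}:7  {4,5,6,7,8,9,10}:15
  |U|=8: {3,4,5,6,7,8,9,10}:22
  |U|=9: {2,3,4,5,6,7,8,9,10}:22
  start at 0(h): 22

22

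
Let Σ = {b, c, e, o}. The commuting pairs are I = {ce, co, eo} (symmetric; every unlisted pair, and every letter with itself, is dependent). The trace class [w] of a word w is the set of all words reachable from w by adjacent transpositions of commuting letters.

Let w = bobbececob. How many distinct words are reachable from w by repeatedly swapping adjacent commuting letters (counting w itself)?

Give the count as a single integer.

drop 0:b onto floor
drop 1:o onto {0:b}
drop 2:b onto {1:o}
drop 3:b onto {2:b}
drop 4:e onto {3:b}
drop 5:c onto {3:b}
drop 6:e onto {4:e}
drop 7:c onto {5:c}
drop 8:o onto {3:b}
drop 9:b onto {6:e, 7:c, 8:o}
ground layer = {0:b}
drop-orders for the pieces not yet dropped (sum over which currently-grounded one goes next):
  1 to go: {9} 1
  2 to go: {6,9} 1  {7,9} 1  {8,9} 1
  3 to go: {4,6,9} 1  {5,7,9} 1  {6,7,9} 2  {6,8,9} 2  {7,8,9} 2
  4 to go: {4,6,7,9} 3  {4,6,8,9} 3  {5,6,7,9} 3  {5,7,8,9} 3  {6,7,8,9} 6
  5 to go: {4,5,6,7,9} 6  {4,6,7,8,9} 12  {5,6,7,8,9} 12
  6 to go: {4,5,6,7,8,9} 30
  7 to go: {3,4,5,6,7,8,9} 30
  8 to go: {2,3,4,5,6,7,8,9} 30
  if 0:b drops first: 30 orders

30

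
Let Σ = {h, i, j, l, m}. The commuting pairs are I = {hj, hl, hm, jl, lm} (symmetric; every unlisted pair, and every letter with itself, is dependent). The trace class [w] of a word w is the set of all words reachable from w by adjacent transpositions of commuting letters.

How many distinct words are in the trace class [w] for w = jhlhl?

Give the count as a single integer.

drop 0:j onto floor
drop 1:h onto floor
drop 2:l onto floor
drop 3:h onto {1:h}
drop 4:l onto {2:l}
ground layer = {0:j, 1:h, 2:l}
drop-orders for the pieces not yet dropped (sum over which currently-grounded one goes next):
  1 to go: {0} 1  {3} 1  {4} 1
  2 to go: {0,3} 2  {0,4} 2  {1,3} 1  {2,4} 1  {3,4} 2
  3 to go: {0,1,3} 3  {0,2,4} 3  {0,3,4} 6  {1,3,4} 3  {2,3,4} 3
  if 0:j drops first: 6 orders
  if 1:h drops first: 12 orders
  if 2:l drops first: 12 orders
heap linearizations: 30

30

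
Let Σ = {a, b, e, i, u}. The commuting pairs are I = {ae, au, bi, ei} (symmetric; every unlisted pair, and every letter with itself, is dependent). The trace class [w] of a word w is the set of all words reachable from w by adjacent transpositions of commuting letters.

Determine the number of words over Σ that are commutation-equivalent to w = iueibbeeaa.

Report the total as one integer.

28

0(i) covers ∅
1(u) covers 0:i
2(e) covers 1:u
3(i) covers 1:u
4(b) covers 2:e
5(b) covers 4:b
6(e) covers 5:b
7(e) covers 6:e
8(a) covers 3:i, 5:b
9(a) covers 8:a
floor of heap: 0:i
completions by unplaced set U, small U first (add the entries for U minus each lowest piece of U):
  |U|=1: {7}:1  {9}:1
  |U|=2: {6,7}:1  {7,9}:2  {8,9}:1
  |U|=3: {3,8,9}:1  {6,7,9}:3  {7,8,9}:3
  |U|=4: {3,7,8,9}:4  {6,7,8,9}:6
  |U|=5: {3,6,7,8,9}:10  {5,6,7,8,9}:6
  |U|=6: {3,5,6,7,8,9}:16  {4,5,6,7,8,9}:6
  |U|=7: {2,4,5,6,7,8,9}:6  {3,4,5,6,7,8,9}:22
  |U|=8: {2,3,4,5,6,7,8,9}:28
  start at 0(i): 28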